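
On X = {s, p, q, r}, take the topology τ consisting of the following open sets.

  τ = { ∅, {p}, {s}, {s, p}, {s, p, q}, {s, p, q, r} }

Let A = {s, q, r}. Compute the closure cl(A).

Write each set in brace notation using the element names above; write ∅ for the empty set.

{s, q, r}

closure: X∖int(X∖A) = X∖{p} = {s, q, r}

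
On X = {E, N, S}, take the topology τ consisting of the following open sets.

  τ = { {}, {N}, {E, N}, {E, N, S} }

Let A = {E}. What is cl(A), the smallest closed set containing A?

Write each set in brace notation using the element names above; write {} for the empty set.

{E, S}

cl via duality: int({N, S}) = {N}, so X∖{N} = {E, S}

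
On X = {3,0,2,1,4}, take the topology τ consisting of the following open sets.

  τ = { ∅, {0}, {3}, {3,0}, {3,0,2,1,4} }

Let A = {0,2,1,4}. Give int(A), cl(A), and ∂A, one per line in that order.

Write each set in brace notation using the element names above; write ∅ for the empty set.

U open, U⊆A: ∅, {0}. int(A) = ⋃ = {0}
X∖A={3}, int(X∖A)={3}, hence cl(A)={0,2,1,4}
∂A: remove int from cl → {2,1,4}

int(A) = {0}
cl(A)  = {0,2,1,4}
∂A     = {2,1,4}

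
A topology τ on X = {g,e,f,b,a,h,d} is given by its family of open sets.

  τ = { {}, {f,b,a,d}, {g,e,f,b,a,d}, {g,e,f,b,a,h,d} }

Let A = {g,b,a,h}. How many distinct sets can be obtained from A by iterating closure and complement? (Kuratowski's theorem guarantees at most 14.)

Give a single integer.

complement {e,f,d}; its interior {}; cl(A) = X∖{} = {g,e,f,b,a,h,d}
With k = closure, c = complement:
  1. A     = {g,b,a,h}
  2. kA    = {g,e,f,b,a,h,d}
  3. cA    = {e,f,d}
  4. ckA   = {}
k, c of each give nothing new

4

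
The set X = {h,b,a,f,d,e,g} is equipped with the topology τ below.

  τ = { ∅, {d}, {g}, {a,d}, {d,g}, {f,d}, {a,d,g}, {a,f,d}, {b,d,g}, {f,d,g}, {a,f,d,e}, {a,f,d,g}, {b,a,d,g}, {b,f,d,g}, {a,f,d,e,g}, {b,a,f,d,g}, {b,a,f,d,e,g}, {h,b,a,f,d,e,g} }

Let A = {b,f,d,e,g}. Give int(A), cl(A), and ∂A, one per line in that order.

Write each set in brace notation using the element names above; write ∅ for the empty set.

open subsets of A: ∅, {g}, {d}, {d,g}, {f,d}, {f,d,g}, {b,d,g}, {b,f,d,g}; so int(A) = {b,f,d,g}
closure: X∖int(X∖A) = X∖∅ = {h,b,a,f,d,e,g}
∂A = {h,b,a,f,d,e,g} minus {b,f,d,g} = {h,a,e}

int(A) = {b,f,d,g}
cl(A)  = {h,b,a,f,d,e,g}
∂A     = {h,a,e}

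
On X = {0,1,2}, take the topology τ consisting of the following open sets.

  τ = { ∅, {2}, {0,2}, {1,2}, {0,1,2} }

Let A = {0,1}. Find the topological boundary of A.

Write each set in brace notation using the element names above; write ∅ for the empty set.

open subsets of A: ∅; so int(A) = ∅
closure: X∖int(X∖A) = X∖{2} = {0,1}
∂A = {0,1} minus ∅ = {0,1}

{0,1}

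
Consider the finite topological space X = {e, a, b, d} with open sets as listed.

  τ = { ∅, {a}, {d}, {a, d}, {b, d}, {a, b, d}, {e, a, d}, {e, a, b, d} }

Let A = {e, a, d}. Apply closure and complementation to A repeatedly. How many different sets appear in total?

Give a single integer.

complement {b}; its interior ∅; cl(A) = X∖∅ = {e, a, b, d}
With k = closure, c = complement:
  1. A     = {e, a, d}
  2. kA    = {e, a, b, d}
  3. cA    = {b}
  4. ckA   = ∅
k, c of each give nothing new

4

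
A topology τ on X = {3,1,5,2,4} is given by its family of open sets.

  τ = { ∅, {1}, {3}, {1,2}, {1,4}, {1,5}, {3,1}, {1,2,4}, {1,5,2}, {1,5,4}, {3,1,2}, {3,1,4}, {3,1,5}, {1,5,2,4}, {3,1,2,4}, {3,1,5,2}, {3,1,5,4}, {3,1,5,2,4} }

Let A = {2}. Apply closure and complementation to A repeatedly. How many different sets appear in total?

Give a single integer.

4

complement {3,1,5,4}; its interior {3,1,5,4}; cl(A) = X∖{3,1,5,4} = {2}
With k = closure, c = complement:
  1. A     = {2}
  2. cA    = {3,1,5,4}
  3. kcA   = {3,1,5,2,4}
  4. ckcA  = ∅
k, c of each give nothing new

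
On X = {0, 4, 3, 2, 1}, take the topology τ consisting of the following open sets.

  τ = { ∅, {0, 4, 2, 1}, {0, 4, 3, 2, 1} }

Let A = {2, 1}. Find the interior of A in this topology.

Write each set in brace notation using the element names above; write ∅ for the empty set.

U open, U⊆A: ∅. int(A) = ⋃ = ∅

∅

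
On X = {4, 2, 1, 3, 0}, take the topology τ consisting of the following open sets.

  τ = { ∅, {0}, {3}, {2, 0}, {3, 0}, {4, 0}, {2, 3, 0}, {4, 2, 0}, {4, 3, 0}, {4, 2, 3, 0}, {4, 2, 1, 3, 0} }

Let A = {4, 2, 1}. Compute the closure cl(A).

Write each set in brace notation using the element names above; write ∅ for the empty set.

cl via duality: int({3, 0}) = {3, 0}, so X∖{3, 0} = {4, 2, 1}

{4, 2, 1}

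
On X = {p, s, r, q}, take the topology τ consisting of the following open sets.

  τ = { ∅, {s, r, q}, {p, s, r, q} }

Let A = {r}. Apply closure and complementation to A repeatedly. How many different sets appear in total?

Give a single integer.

X∖A={p, s, q}, int(X∖A)=∅, hence cl(A)={p, s, r, q}
Orbit (k=closure, c=complement):
  1. A     = {r}
  2. kA    = {p, s, r, q}
  3. cA    = {p, s, q}
  4. ckA   = ∅
(closed under both — stop)

4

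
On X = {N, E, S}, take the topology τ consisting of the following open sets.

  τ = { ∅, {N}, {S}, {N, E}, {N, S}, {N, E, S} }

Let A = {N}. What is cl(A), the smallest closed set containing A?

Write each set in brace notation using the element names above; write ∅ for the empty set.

{N, E}

cl via duality: int({E, S}) = {S}, so X∖{S} = {N, E}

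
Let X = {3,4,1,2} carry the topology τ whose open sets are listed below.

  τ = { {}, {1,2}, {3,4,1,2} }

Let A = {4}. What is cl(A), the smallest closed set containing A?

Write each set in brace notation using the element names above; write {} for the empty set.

{3,4}

cl via duality: int({3,1,2}) = {1,2}, so X∖{1,2} = {3,4}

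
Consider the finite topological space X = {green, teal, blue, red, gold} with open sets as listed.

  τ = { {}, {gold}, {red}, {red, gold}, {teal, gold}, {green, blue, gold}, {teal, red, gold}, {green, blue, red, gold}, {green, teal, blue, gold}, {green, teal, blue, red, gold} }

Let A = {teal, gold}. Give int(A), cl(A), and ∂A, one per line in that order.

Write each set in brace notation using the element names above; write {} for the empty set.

int(A) = {teal, gold}
cl(A)  = {green, teal, blue, gold}
∂A     = {green, blue}

U open, U⊆A: {}, {gold}, {teal, gold}. int(A) = ⋃ = {teal, gold}
X∖A={green, blue, red}, int(X∖A)={red}, hence cl(A)={green, teal, blue, gold}
∂A: remove int from cl → {green, blue}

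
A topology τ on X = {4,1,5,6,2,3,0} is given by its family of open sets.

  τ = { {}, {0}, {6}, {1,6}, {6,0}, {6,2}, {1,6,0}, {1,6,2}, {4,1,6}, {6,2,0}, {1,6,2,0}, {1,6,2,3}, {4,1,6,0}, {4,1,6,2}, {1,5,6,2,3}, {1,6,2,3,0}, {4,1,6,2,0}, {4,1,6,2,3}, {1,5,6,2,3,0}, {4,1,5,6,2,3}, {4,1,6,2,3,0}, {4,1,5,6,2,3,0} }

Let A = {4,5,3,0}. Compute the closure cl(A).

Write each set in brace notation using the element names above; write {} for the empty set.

{4,5,3,0}

closure: X∖int(X∖A) = X∖{1,6,2} = {4,5,3,0}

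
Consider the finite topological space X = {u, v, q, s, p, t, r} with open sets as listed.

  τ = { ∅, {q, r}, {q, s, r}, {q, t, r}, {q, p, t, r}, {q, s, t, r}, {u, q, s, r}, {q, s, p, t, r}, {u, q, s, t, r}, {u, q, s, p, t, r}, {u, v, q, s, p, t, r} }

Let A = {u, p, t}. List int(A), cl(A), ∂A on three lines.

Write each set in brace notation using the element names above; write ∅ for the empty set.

int(A) = ∅
cl(A)  = {u, v, p, t}
∂A     = {u, v, p, t}

U open, U⊆A: ∅. int(A) = ⋃ = ∅
X∖A={v, q, s, r}, int(X∖A)={q, s, r}, hence cl(A)={u, v, p, t}
∂A: remove int from cl → {u, v, p, t}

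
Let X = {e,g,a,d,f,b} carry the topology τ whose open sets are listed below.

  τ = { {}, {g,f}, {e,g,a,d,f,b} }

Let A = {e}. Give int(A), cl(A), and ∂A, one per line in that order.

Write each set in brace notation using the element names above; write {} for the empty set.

int(A) = {}
cl(A)  = {e,a,d,b}
∂A     = {e,a,d,b}

open subsets of A: {}; so int(A) = {}
closure: X∖int(X∖A) = X∖{g,f} = {e,a,d,b}
∂A = {e,a,d,b} minus {} = {e,a,d,b}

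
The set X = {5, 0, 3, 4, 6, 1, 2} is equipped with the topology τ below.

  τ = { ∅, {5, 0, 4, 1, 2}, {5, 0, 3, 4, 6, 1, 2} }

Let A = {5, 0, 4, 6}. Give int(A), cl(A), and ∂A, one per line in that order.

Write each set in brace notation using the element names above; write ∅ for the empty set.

int(A) = ∅
cl(A)  = {5, 0, 3, 4, 6, 1, 2}
∂A     = {5, 0, 3, 4, 6, 1, 2}

interior: largest open inside A is ∅ (from ∅)
cl via duality: int({3, 1, 2}) = ∅, so X∖∅ = {5, 0, 3, 4, 6, 1, 2}
cl∖int = {5, 0, 3, 4, 6, 1, 2}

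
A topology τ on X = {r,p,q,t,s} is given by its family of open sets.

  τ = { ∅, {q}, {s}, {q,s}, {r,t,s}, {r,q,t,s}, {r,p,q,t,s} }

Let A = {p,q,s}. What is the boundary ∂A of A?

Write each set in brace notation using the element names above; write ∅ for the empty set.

open subsets of A: ∅, {q}, {s}, {q,s}; so int(A) = {q,s}
closure: X∖int(X∖A) = X∖∅ = {r,p,q,t,s}
∂A = {r,p,q,t,s} minus {q,s} = {r,p,t}

{r,p,t}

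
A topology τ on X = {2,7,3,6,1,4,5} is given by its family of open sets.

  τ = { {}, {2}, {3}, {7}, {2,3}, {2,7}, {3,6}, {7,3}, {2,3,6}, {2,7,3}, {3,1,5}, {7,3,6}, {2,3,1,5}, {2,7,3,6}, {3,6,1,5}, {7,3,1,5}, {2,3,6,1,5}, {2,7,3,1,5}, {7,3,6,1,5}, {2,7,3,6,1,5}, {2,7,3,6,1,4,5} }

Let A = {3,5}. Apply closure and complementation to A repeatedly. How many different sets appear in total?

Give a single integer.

cl via duality: int({2,7,6,1,4}) = {2,7}, so X∖{2,7} = {3,6,1,4,5}
Write k for closure, c for complement:
  1. A     = {3,5}
  2. kA    = {3,6,1,4,5}
  3. cA    = {2,7,6,1,4}
  4. ckA   = {2,7}
  5. kcA   = {2,7,6,1,4,5}
  6. kckA  = {2,7,4}
  7. ckcA  = {3}
  8. ckckA = {3,6,1,5}
applying k or c yields no new set

8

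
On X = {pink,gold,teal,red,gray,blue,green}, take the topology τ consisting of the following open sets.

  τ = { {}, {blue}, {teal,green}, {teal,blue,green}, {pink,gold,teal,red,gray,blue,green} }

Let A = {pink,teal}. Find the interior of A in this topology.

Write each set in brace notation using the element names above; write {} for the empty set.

U open, U⊆A: {}. int(A) = ⋃ = {}

{}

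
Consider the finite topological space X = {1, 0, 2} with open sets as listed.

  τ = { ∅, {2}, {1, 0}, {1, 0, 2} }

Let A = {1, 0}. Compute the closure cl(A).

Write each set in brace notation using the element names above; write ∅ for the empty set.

complement {2}; its interior {2}; cl(A) = X∖{2} = {1, 0}

{1, 0}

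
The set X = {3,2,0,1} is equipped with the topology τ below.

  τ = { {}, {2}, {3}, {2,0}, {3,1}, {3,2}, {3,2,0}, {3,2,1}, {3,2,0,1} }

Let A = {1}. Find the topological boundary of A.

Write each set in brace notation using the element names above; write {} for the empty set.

{1}

interior: largest open inside A is {} (from {})
cl via duality: int({3,2,0}) = {3,2,0}, so X∖{3,2,0} = {1}
cl∖int = {1}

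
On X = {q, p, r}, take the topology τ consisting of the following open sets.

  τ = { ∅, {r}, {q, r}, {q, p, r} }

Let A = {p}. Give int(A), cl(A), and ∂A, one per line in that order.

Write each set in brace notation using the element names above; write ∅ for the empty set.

open subsets of A: ∅; so int(A) = ∅
closure: X∖int(X∖A) = X∖{q, r} = {p}
∂A = {p} minus ∅ = {p}

int(A) = ∅
cl(A)  = {p}
∂A     = {p}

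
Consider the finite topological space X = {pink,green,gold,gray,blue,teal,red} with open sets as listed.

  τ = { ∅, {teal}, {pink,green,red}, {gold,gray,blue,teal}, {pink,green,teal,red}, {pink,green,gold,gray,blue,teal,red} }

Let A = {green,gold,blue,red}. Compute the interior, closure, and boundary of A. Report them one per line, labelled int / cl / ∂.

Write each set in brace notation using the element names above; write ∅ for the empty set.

U open, U⊆A: ∅. int(A) = ⋃ = ∅
X∖A={pink,gray,teal}, int(X∖A)={teal}, hence cl(A)={pink,green,gold,gray,blue,red}
∂A: remove int from cl → {pink,green,gold,gray,blue,red}

int(A) = ∅
cl(A)  = {pink,green,gold,gray,blue,red}
∂A     = {pink,green,gold,gray,blue,red}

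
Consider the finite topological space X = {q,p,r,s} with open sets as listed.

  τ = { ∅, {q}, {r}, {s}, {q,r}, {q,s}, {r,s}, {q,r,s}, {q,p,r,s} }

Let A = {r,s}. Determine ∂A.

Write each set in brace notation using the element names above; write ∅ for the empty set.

{p}

interior: largest open inside A is {r,s} (from ∅, {r}, {s}, {r,s})
cl via duality: int({q,p}) = {q}, so X∖{q} = {p,r,s}
cl∖int = {p}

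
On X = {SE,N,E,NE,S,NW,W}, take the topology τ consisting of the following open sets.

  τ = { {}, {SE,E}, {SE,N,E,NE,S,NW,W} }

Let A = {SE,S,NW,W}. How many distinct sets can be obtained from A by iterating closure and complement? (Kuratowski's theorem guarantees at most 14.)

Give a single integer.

4

closure: X∖int(X∖A) = X∖{} = {SE,N,E,NE,S,NW,W}
Let k=closure and c=complement:
  1. A     = {SE,S,NW,W}
  2. kA    = {SE,N,E,NE,S,NW,W}
  3. cA    = {N,E,NE}
  4. ckA   = {}
— saturated at 4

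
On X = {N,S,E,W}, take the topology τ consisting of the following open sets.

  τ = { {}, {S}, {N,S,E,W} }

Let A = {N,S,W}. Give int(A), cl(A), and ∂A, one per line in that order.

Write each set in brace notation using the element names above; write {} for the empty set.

int(A) = {S}
cl(A)  = {N,S,E,W}
∂A     = {N,E,W}

open subsets of A: {}, {S}; so int(A) = {S}
closure: X∖int(X∖A) = X∖{} = {N,S,E,W}
∂A = {N,S,E,W} minus {S} = {N,E,W}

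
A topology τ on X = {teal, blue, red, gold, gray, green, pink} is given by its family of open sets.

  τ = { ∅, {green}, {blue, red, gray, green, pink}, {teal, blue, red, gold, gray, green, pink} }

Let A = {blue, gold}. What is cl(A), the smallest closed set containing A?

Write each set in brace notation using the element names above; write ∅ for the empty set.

closure: X∖int(X∖A) = X∖{green} = {teal, blue, red, gold, gray, pink}

{teal, blue, red, gold, gray, pink}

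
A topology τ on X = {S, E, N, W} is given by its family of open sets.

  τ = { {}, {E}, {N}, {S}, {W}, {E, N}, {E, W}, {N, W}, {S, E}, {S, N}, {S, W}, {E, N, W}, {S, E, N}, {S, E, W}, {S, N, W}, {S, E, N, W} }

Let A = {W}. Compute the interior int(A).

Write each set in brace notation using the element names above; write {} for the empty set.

{W}

U open, U⊆A: {}, {W}. int(A) = ⋃ = {W}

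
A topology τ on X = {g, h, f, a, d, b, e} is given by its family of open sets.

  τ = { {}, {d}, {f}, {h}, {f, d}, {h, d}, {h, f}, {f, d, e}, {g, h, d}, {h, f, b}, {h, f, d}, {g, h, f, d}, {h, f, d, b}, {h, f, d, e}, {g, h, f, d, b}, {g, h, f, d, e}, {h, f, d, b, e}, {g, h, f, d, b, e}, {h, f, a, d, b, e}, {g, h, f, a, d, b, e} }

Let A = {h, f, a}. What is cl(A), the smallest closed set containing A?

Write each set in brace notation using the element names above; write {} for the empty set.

cl via duality: int({g, d, b, e}) = {d}, so X∖{d} = {g, h, f, a, b, e}

{g, h, f, a, b, e}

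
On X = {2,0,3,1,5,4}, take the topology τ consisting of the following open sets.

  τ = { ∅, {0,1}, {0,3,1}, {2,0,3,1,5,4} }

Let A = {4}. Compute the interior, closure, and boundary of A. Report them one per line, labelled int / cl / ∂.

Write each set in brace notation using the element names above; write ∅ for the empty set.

int(A) = ∅
cl(A)  = {2,5,4}
∂A     = {2,5,4}

interior: largest open inside A is ∅ (from ∅)
cl via duality: int({2,0,3,1,5}) = {0,3,1}, so X∖{0,3,1} = {2,5,4}
cl∖int = {2,5,4}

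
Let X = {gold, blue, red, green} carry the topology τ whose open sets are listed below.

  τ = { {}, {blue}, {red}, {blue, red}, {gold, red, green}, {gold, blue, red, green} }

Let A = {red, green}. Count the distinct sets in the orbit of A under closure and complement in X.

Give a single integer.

6

X∖A={gold, blue}, int(X∖A)={blue}, hence cl(A)={gold, red, green}
Orbit (k=closure, c=complement):
  1. A     = {red, green}
  2. kA    = {gold, red, green}
  3. cA    = {gold, blue}
  4. ckA   = {blue}
  5. kcA   = {gold, blue, green}
  6. ckcA  = {red}
(closed under both — stop)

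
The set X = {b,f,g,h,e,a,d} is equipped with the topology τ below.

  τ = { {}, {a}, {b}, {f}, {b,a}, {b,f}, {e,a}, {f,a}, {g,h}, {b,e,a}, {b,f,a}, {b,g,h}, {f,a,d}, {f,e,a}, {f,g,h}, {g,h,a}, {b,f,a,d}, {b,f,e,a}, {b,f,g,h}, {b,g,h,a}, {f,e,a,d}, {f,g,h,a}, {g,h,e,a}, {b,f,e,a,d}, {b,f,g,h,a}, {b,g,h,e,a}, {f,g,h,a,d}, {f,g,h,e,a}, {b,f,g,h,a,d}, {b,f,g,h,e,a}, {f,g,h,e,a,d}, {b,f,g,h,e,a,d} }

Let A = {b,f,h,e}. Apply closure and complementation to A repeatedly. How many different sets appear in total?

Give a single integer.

12

closure: X∖int(X∖A) = X∖{a} = {b,f,g,h,e,d}
Let k=closure and c=complement:
  1. A     = {b,f,h,e}
  2. kA    = {b,f,g,h,e,d}
  3. cA    = {g,a,d}
  4. ckA   = {a}
  5. kcA   = {g,h,e,a,d}
  6. kckA  = {e,a,d}
  7. ckcA  = {b,f}
  8. ckckA = {b,f,g,h}
  9. kckcA = {b,f,d}
  10. kckckA = {b,f,g,h,d}
  11. ckckcA = {g,h,e,a}
  12. ckckckA = {e,a}
— saturated at 12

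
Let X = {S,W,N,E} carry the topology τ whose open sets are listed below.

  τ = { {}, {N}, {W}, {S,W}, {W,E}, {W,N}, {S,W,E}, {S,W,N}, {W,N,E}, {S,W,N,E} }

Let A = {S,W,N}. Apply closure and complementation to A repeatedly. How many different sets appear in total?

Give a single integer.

cl via duality: int({E}) = {}, so X∖{} = {S,W,N,E}
Write k for closure, c for complement:
  1. A     = {S,W,N}
  2. kA    = {S,W,N,E}
  3. cA    = {E}
  4. ckA   = {}
applying k or c yields no new set

4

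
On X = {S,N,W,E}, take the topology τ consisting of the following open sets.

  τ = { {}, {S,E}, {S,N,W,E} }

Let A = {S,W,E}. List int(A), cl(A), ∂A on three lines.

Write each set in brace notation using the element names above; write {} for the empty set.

opens ⊆ A: {}, {S,E}; union → int = {S,E}
complement {N}; its interior {}; cl(A) = X∖{} = {S,N,W,E}
boundary = {S,N,W,E} ∖ {S,E} = {N,W}

int(A) = {S,E}
cl(A)  = {S,N,W,E}
∂A     = {N,W}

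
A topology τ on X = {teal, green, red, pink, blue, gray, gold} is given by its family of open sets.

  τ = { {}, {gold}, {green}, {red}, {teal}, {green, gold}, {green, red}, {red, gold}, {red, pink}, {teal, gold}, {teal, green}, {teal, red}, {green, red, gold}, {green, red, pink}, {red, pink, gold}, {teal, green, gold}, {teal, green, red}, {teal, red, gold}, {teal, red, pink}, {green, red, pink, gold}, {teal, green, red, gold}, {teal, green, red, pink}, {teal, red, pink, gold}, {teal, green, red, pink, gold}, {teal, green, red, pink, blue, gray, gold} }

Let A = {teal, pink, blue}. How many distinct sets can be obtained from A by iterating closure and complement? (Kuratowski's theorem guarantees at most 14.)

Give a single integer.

complement {green, red, gray, gold}; its interior {green, red, gold}; cl(A) = X∖{green, red, gold} = {teal, pink, blue, gray}
With k = closure, c = complement:
  1. A     = {teal, pink, blue}
  2. kA    = {teal, pink, blue, gray}
  3. cA    = {green, red, gray, gold}
  4. ckA   = {green, red, gold}
  5. kcA   = {green, red, pink, blue, gray, gold}
  6. ckcA  = {teal}
  7. kckcA = {teal, blue, gray}
  8. ckckcA = {green, red, pink, gold}
k, c of each give nothing new

8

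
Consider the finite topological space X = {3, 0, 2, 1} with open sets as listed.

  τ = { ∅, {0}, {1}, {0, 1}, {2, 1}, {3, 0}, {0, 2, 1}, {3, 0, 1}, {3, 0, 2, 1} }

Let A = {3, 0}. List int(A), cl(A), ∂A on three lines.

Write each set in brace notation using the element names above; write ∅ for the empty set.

int(A) = {3, 0}
cl(A)  = {3, 0}
∂A     = ∅

open subsets of A: ∅, {0}, {3, 0}; so int(A) = {3, 0}
closure: X∖int(X∖A) = X∖{2, 1} = {3, 0}
∂A = {3, 0} minus {3, 0} = ∅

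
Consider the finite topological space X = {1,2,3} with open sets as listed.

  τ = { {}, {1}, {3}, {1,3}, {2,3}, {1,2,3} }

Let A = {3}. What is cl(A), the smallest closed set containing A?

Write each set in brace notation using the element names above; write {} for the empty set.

cl via duality: int({1,2}) = {1}, so X∖{1} = {2,3}

{2,3}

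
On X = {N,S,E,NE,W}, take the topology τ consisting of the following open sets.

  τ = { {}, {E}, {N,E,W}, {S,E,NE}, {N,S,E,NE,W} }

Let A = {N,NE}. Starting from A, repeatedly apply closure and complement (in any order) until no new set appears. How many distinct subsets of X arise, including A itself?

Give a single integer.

X∖A={S,E,W}, int(X∖A)={E}, hence cl(A)={N,S,NE,W}
Orbit (k=closure, c=complement):
  1. A     = {N,NE}
  2. kA    = {N,S,NE,W}
  3. cA    = {S,E,W}
  4. ckA   = {E}
  5. kcA   = {N,S,E,NE,W}
  6. ckcA  = {}
(closed under both — stop)

6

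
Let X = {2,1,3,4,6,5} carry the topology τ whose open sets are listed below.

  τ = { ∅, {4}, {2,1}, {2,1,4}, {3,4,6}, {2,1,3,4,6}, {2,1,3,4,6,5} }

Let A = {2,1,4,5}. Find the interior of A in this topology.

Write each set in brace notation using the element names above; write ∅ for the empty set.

{2,1,4}

U open, U⊆A: ∅, {4}, {2,1}, {2,1,4}. int(A) = ⋃ = {2,1,4}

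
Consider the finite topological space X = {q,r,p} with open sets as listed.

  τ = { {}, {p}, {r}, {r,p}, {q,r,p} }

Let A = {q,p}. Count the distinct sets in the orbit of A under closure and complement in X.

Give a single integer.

complement {r}; its interior {r}; cl(A) = X∖{r} = {q,p}
With k = closure, c = complement:
  1. A     = {q,p}
  2. cA    = {r}
  3. kcA   = {q,r}
  4. ckcA  = {p}
k, c of each give nothing new

4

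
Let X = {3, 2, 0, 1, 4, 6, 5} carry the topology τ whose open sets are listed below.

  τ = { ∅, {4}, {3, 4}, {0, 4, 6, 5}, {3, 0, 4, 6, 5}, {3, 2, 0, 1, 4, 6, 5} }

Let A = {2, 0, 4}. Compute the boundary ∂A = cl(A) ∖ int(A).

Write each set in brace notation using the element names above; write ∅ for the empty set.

U open, U⊆A: ∅, {4}. int(A) = ⋃ = {4}
X∖A={3, 1, 6, 5}, int(X∖A)=∅, hence cl(A)={3, 2, 0, 1, 4, 6, 5}
∂A: remove int from cl → {3, 2, 0, 1, 6, 5}

{3, 2, 0, 1, 6, 5}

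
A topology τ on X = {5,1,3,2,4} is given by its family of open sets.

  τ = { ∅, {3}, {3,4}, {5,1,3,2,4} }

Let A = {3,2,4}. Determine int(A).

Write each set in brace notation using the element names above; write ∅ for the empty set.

{3,4}

interior: largest open inside A is {3,4} (from ∅, {3}, {3,4})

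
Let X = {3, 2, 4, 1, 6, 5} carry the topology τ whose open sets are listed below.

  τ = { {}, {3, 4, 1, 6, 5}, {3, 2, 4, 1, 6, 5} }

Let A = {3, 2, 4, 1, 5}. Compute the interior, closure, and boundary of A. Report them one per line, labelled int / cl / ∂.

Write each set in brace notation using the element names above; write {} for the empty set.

U open, U⊆A: {}. int(A) = ⋃ = {}
X∖A={6}, int(X∖A)={}, hence cl(A)={3, 2, 4, 1, 6, 5}
∂A: remove int from cl → {3, 2, 4, 1, 6, 5}

int(A) = {}
cl(A)  = {3, 2, 4, 1, 6, 5}
∂A     = {3, 2, 4, 1, 6, 5}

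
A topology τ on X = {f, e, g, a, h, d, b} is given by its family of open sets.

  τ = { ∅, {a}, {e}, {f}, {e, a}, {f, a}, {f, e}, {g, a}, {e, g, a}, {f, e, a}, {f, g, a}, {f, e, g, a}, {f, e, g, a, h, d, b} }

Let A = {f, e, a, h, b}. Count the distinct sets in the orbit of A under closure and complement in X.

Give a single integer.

6

X∖A={g, d}, int(X∖A)=∅, hence cl(A)={f, e, g, a, h, d, b}
Orbit (k=closure, c=complement):
  1. A     = {f, e, a, h, b}
  2. kA    = {f, e, g, a, h, d, b}
  3. cA    = {g, d}
  4. ckA   = ∅
  5. kcA   = {g, h, d, b}
  6. ckcA  = {f, e, a}
(closed under both — stop)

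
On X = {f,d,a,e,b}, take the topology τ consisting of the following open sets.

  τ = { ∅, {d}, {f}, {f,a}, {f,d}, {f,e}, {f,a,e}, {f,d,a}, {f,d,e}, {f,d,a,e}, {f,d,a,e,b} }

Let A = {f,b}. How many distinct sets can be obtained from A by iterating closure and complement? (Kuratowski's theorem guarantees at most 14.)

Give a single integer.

cl via duality: int({d,a,e}) = {d}, so X∖{d} = {f,a,e,b}
Write k for closure, c for complement:
  1. A     = {f,b}
  2. kA    = {f,a,e,b}
  3. cA    = {d,a,e}
  4. ckA   = {d}
  5. kcA   = {d,a,e,b}
  6. kckA  = {d,b}
  7. ckcA  = {f}
  8. ckckA = {f,a,e}
applying k or c yields no new set

8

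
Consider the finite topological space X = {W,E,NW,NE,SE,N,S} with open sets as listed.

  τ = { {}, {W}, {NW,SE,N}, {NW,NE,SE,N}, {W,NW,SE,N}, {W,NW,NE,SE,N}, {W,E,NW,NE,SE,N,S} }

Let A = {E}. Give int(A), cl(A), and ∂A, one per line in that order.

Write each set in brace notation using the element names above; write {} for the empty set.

open subsets of A: {}; so int(A) = {}
closure: X∖int(X∖A) = X∖{W,NW,NE,SE,N} = {E,S}
∂A = {E,S} minus {} = {E,S}

int(A) = {}
cl(A)  = {E,S}
∂A     = {E,S}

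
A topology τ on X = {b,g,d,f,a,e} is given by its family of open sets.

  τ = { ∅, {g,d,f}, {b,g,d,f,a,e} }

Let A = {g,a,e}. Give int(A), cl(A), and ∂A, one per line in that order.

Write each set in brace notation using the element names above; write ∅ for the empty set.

int(A) = ∅
cl(A)  = {b,g,d,f,a,e}
∂A     = {b,g,d,f,a,e}

open subsets of A: ∅; so int(A) = ∅
closure: X∖int(X∖A) = X∖∅ = {b,g,d,f,a,e}
∂A = {b,g,d,f,a,e} minus ∅ = {b,g,d,f,a,e}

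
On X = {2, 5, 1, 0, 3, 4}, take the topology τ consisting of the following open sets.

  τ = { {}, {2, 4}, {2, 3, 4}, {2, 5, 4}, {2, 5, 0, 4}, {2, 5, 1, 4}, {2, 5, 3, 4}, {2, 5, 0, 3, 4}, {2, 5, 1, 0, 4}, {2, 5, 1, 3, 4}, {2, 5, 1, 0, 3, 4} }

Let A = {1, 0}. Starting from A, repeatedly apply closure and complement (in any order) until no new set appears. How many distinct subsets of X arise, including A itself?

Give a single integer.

closure: X∖int(X∖A) = X∖{2, 5, 3, 4} = {1, 0}
Let k=closure and c=complement:
  1. A     = {1, 0}
  2. cA    = {2, 5, 3, 4}
  3. kcA   = {2, 5, 1, 0, 3, 4}
  4. ckcA  = {}
— saturated at 4

4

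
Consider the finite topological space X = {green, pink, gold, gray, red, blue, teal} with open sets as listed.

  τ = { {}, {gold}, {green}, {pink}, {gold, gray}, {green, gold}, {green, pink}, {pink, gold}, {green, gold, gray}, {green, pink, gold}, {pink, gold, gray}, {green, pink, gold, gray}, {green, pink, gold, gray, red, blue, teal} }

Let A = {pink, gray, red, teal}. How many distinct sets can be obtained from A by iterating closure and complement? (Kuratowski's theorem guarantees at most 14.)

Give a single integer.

cl via duality: int({green, gold, blue}) = {green, gold}, so X∖{green, gold} = {pink, gray, red, blue, teal}
Write k for closure, c for complement:
  1. A     = {pink, gray, red, teal}
  2. kA    = {pink, gray, red, blue, teal}
  3. cA    = {green, gold, blue}
  4. ckA   = {green, gold}
  5. kcA   = {green, gold, gray, red, blue, teal}
  6. ckcA  = {pink}
  7. kckcA = {pink, red, blue, teal}
  8. ckckcA = {green, gold, gray}
applying k or c yields no new set

8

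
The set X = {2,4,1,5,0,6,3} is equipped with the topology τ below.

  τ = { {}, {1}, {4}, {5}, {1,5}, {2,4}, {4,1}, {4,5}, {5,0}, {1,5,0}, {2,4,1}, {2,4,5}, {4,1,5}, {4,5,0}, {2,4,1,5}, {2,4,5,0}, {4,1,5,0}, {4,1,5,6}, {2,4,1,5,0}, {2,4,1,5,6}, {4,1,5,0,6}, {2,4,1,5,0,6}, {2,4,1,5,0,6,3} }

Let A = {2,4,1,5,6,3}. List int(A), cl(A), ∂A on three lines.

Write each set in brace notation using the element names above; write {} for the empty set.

int(A) = {2,4,1,5,6}
cl(A)  = {2,4,1,5,0,6,3}
∂A     = {0,3}

U open, U⊆A: {}, {1}, {4}, {5}, {1,5}, {2,4}, {4,1}, {4,5}, {4,1,5}, {2,4,1}, {2,4,5}, {2,4,1,5}, {4,1,5,6}, {2,4,1,5,6}. int(A) = ⋃ = {2,4,1,5,6}
X∖A={0}, int(X∖A)={}, hence cl(A)={2,4,1,5,0,6,3}
∂A: remove int from cl → {0,3}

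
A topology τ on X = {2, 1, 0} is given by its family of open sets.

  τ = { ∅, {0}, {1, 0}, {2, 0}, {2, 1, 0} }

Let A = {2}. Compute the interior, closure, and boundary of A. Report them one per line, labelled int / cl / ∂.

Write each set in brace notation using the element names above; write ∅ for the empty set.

U open, U⊆A: ∅. int(A) = ⋃ = ∅
X∖A={1, 0}, int(X∖A)={1, 0}, hence cl(A)={2}
∂A: remove int from cl → {2}

int(A) = ∅
cl(A)  = {2}
∂A     = {2}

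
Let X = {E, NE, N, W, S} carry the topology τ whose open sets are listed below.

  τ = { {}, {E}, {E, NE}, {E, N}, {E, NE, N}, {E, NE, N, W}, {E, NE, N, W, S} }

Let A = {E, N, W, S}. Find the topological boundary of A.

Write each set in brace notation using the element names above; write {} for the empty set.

U open, U⊆A: {}, {E}, {E, N}. int(A) = ⋃ = {E, N}
X∖A={NE}, int(X∖A)={}, hence cl(A)={E, NE, N, W, S}
∂A: remove int from cl → {NE, W, S}

{NE, W, S}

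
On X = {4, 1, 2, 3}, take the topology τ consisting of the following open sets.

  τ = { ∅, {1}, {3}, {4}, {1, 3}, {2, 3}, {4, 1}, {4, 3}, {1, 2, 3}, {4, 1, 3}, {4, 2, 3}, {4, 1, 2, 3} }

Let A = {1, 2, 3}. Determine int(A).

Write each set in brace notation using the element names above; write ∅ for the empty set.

interior: largest open inside A is {1, 2, 3} (from ∅, {3}, {1}, {1, 3}, {2, 3}, {1, 2, 3})

{1, 2, 3}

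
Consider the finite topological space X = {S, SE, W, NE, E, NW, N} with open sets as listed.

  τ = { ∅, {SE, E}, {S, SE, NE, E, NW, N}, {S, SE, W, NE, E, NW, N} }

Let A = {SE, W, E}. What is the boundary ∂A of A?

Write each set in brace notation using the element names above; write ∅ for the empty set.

{S, W, NE, NW, N}

opens ⊆ A: ∅, {SE, E}; union → int = {SE, E}
complement {S, NE, NW, N}; its interior ∅; cl(A) = X∖∅ = {S, SE, W, NE, E, NW, N}
boundary = {S, SE, W, NE, E, NW, N} ∖ {SE, E} = {S, W, NE, NW, N}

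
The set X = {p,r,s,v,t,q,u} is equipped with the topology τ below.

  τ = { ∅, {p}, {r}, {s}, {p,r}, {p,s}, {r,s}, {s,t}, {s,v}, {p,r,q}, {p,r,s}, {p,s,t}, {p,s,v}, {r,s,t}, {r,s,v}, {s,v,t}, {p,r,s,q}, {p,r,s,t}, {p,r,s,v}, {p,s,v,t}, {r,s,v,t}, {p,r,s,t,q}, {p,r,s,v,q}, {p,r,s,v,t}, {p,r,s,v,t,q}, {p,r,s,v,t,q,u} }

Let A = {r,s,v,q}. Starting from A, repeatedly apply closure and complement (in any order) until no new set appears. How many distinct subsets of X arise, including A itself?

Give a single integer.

8

X∖A={p,t,u}, int(X∖A)={p}, hence cl(A)={r,s,v,t,q,u}
Orbit (k=closure, c=complement):
  1. A     = {r,s,v,q}
  2. kA    = {r,s,v,t,q,u}
  3. cA    = {p,t,u}
  4. ckA   = {p}
  5. kcA   = {p,t,q,u}
  6. kckA  = {p,q,u}
  7. ckcA  = {r,s,v}
  8. ckckA = {r,s,v,t}
(closed under both — stop)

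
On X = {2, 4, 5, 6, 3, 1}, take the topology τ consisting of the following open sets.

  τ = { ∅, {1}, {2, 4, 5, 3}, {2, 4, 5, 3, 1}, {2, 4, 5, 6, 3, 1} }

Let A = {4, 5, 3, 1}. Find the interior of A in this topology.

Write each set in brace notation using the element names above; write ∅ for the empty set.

open subsets of A: ∅, {1}; so int(A) = {1}

{1}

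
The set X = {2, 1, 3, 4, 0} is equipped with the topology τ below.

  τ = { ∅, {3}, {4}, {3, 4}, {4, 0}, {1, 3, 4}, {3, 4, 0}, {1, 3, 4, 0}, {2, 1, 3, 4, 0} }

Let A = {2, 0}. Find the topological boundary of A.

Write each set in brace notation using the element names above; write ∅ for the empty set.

{2, 0}

U open, U⊆A: ∅. int(A) = ⋃ = ∅
X∖A={1, 3, 4}, int(X∖A)={1, 3, 4}, hence cl(A)={2, 0}
∂A: remove int from cl → {2, 0}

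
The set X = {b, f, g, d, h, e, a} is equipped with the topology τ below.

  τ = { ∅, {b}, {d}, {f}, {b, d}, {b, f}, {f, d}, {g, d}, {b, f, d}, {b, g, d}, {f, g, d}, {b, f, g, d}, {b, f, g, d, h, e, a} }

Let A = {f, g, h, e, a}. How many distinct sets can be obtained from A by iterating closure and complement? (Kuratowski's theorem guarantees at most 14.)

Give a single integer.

6

cl via duality: int({b, d}) = {b, d}, so X∖{b, d} = {f, g, h, e, a}
Write k for closure, c for complement:
  1. A     = {f, g, h, e, a}
  2. cA    = {b, d}
  3. kcA   = {b, g, d, h, e, a}
  4. ckcA  = {f}
  5. kckcA = {f, h, e, a}
  6. ckckcA = {b, g, d}
applying k or c yields no new set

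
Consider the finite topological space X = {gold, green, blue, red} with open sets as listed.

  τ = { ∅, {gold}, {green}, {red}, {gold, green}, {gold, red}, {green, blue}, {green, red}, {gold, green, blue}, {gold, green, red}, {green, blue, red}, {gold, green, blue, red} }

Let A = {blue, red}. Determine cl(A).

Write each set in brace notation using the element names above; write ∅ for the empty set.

X∖A={gold, green}, int(X∖A)={gold, green}, hence cl(A)={blue, red}

{blue, red}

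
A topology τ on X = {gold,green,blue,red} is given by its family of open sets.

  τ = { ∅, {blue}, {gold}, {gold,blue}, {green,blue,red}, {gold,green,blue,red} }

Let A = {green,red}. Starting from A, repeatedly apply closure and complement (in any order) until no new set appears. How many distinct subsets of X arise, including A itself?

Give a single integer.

complement {gold,blue}; its interior {gold,blue}; cl(A) = X∖{gold,blue} = {green,red}
With k = closure, c = complement:
  1. A     = {green,red}
  2. cA    = {gold,blue}
  3. kcA   = {gold,green,blue,red}
  4. ckcA  = ∅
k, c of each give nothing new

4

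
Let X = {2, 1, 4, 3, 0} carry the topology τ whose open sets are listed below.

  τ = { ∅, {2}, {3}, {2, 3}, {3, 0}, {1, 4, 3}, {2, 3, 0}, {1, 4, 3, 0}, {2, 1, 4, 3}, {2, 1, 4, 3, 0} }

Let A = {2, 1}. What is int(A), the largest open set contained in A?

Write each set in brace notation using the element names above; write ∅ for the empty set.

interior: largest open inside A is {2} (from ∅, {2})

{2}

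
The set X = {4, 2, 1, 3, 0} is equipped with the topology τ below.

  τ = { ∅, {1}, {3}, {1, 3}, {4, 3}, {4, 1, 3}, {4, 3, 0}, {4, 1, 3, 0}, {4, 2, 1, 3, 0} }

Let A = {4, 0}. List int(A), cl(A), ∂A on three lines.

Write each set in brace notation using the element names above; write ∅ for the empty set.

int(A) = ∅
cl(A)  = {4, 2, 0}
∂A     = {4, 2, 0}

interior: largest open inside A is ∅ (from ∅)
cl via duality: int({2, 1, 3}) = {1, 3}, so X∖{1, 3} = {4, 2, 0}
cl∖int = {4, 2, 0}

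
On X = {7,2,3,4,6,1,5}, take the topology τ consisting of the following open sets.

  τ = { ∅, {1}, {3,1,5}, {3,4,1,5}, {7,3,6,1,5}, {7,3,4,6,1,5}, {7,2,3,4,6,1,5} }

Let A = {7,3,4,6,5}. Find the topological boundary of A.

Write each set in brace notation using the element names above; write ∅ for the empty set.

interior: largest open inside A is ∅ (from ∅)
cl via duality: int({2,1}) = {1}, so X∖{1} = {7,2,3,4,6,5}
cl∖int = {7,2,3,4,6,5}

{7,2,3,4,6,5}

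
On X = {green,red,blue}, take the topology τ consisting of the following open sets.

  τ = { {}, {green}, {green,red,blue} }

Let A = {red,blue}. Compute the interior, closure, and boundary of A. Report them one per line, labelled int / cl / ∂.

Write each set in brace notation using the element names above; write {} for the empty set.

open subsets of A: {}; so int(A) = {}
closure: X∖int(X∖A) = X∖{green} = {red,blue}
∂A = {red,blue} minus {} = {red,blue}

int(A) = {}
cl(A)  = {red,blue}
∂A     = {red,blue}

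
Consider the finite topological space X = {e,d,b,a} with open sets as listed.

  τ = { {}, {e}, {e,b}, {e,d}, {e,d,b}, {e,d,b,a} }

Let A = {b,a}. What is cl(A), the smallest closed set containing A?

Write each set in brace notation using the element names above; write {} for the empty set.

{b,a}

cl via duality: int({e,d}) = {e,d}, so X∖{e,d} = {b,a}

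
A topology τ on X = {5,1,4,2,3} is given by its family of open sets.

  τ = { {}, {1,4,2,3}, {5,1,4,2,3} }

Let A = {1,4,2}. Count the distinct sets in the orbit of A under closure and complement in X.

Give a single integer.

cl via duality: int({5,3}) = {}, so X∖{} = {5,1,4,2,3}
Write k for closure, c for complement:
  1. A     = {1,4,2}
  2. kA    = {5,1,4,2,3}
  3. cA    = {5,3}
  4. ckA   = {}
applying k or c yields no new set

4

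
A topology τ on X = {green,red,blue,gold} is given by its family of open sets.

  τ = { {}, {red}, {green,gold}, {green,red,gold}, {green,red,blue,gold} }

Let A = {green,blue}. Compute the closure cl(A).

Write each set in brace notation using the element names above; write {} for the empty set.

complement {red,gold}; its interior {red}; cl(A) = X∖{red} = {green,blue,gold}

{green,blue,gold}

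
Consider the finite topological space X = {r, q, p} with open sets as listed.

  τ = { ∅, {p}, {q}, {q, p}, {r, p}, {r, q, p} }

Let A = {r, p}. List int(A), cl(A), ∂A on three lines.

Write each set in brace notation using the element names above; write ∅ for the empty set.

int(A) = {r, p}
cl(A)  = {r, p}
∂A     = ∅

interior: largest open inside A is {r, p} (from ∅, {p}, {r, p})
cl via duality: int({q}) = {q}, so X∖{q} = {r, p}
cl∖int = ∅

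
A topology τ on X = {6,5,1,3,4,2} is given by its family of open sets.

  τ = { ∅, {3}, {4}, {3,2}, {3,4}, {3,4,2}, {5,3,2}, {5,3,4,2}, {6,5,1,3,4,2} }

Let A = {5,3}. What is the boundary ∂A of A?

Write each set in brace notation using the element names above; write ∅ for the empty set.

opens ⊆ A: ∅, {3}; union → int = {3}
complement {6,1,4,2}; its interior {4}; cl(A) = X∖{4} = {6,5,1,3,2}
boundary = {6,5,1,3,2} ∖ {3} = {6,5,1,2}

{6,5,1,2}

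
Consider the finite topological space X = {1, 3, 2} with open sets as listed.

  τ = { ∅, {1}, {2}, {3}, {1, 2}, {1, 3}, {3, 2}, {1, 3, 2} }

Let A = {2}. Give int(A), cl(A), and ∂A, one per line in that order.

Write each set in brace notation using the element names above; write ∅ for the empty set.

int(A) = {2}
cl(A)  = {2}
∂A     = ∅

interior: largest open inside A is {2} (from ∅, {2})
cl via duality: int({1, 3}) = {1, 3}, so X∖{1, 3} = {2}
cl∖int = ∅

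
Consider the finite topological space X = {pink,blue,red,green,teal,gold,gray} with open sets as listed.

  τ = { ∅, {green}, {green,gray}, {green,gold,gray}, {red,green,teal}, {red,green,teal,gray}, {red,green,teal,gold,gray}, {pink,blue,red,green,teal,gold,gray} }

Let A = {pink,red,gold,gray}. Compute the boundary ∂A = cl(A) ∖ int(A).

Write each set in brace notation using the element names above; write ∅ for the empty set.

opens ⊆ A: ∅; union → int = ∅
complement {blue,green,teal}; its interior {green}; cl(A) = X∖{green} = {pink,blue,red,teal,gold,gray}
boundary = {pink,blue,red,teal,gold,gray} ∖ ∅ = {pink,blue,red,teal,gold,gray}

{pink,blue,red,teal,gold,gray}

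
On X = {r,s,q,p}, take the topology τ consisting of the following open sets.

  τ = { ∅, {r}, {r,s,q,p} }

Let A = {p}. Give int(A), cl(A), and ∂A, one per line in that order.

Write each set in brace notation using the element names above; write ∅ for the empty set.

int(A) = ∅
cl(A)  = {s,q,p}
∂A     = {s,q,p}

interior: largest open inside A is ∅ (from ∅)
cl via duality: int({r,s,q}) = {r}, so X∖{r} = {s,q,p}
cl∖int = {s,q,p}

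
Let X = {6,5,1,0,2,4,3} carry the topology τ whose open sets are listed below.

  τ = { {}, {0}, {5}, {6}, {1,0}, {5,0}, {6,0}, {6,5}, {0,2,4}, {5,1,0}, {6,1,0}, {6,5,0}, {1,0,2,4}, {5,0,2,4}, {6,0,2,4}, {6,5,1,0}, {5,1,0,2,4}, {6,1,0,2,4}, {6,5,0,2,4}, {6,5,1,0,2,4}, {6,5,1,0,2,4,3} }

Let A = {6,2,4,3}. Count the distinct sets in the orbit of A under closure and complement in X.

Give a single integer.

6

closure: X∖int(X∖A) = X∖{5,1,0} = {6,2,4,3}
Let k=closure and c=complement:
  1. A     = {6,2,4,3}
  2. cA    = {5,1,0}
  3. kcA   = {5,1,0,2,4,3}
  4. ckcA  = {6}
  5. kckcA = {6,3}
  6. ckckcA = {5,1,0,2,4}
— saturated at 6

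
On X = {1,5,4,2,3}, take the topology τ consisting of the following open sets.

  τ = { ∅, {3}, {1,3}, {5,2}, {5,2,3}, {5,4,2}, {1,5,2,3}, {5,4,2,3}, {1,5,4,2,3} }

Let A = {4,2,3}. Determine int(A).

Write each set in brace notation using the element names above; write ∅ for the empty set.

{3}

U open, U⊆A: ∅, {3}. int(A) = ⋃ = {3}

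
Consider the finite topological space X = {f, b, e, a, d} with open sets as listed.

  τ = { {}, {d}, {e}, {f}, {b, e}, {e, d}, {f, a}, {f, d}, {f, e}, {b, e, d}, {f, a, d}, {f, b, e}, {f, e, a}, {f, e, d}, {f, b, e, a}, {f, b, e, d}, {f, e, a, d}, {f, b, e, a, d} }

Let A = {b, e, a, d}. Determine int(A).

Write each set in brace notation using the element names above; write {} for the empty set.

opens ⊆ A: {}, {e}, {d}, {e, d}, {b, e}, {b, e, d}; union → int = {b, e, d}

{b, e, d}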